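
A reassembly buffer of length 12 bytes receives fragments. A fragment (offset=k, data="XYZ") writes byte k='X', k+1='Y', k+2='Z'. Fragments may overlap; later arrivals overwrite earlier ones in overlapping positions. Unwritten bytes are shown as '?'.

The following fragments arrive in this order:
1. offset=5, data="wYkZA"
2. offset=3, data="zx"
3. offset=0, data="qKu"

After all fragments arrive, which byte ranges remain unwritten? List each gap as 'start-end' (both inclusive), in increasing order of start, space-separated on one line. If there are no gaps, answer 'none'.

Answer: 10-11

Derivation:
Fragment 1: offset=5 len=5
Fragment 2: offset=3 len=2
Fragment 3: offset=0 len=3
Gaps: 10-11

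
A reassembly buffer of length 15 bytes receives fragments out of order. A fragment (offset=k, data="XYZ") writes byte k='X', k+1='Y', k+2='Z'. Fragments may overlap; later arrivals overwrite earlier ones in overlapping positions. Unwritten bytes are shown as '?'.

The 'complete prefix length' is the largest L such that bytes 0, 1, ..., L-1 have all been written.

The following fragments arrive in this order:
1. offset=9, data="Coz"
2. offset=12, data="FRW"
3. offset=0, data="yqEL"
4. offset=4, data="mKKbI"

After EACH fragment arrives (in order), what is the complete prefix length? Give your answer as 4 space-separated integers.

Fragment 1: offset=9 data="Coz" -> buffer=?????????Coz??? -> prefix_len=0
Fragment 2: offset=12 data="FRW" -> buffer=?????????CozFRW -> prefix_len=0
Fragment 3: offset=0 data="yqEL" -> buffer=yqEL?????CozFRW -> prefix_len=4
Fragment 4: offset=4 data="mKKbI" -> buffer=yqELmKKbICozFRW -> prefix_len=15

Answer: 0 0 4 15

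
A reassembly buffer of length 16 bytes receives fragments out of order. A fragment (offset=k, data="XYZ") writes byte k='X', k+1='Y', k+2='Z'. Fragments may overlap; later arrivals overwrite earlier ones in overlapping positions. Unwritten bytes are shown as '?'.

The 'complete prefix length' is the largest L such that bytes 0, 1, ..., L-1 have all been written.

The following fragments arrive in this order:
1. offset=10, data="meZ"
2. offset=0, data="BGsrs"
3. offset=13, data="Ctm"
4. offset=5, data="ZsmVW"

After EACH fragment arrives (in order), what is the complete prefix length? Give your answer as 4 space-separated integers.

Fragment 1: offset=10 data="meZ" -> buffer=??????????meZ??? -> prefix_len=0
Fragment 2: offset=0 data="BGsrs" -> buffer=BGsrs?????meZ??? -> prefix_len=5
Fragment 3: offset=13 data="Ctm" -> buffer=BGsrs?????meZCtm -> prefix_len=5
Fragment 4: offset=5 data="ZsmVW" -> buffer=BGsrsZsmVWmeZCtm -> prefix_len=16

Answer: 0 5 5 16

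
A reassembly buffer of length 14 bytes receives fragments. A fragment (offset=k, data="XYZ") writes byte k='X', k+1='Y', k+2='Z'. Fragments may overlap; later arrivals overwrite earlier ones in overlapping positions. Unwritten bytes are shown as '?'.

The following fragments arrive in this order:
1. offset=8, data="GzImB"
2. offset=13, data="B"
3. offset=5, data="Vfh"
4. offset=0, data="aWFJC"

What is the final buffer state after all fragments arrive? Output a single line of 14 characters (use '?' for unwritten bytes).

Fragment 1: offset=8 data="GzImB" -> buffer=????????GzImB?
Fragment 2: offset=13 data="B" -> buffer=????????GzImBB
Fragment 3: offset=5 data="Vfh" -> buffer=?????VfhGzImBB
Fragment 4: offset=0 data="aWFJC" -> buffer=aWFJCVfhGzImBB

Answer: aWFJCVfhGzImBB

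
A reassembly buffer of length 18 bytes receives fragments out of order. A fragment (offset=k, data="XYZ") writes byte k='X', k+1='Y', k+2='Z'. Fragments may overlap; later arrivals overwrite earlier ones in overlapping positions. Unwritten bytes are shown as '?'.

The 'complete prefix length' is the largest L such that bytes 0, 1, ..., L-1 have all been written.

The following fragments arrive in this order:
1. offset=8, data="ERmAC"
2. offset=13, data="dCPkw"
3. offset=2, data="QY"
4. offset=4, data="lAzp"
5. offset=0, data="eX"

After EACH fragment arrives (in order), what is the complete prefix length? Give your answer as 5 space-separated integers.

Fragment 1: offset=8 data="ERmAC" -> buffer=????????ERmAC????? -> prefix_len=0
Fragment 2: offset=13 data="dCPkw" -> buffer=????????ERmACdCPkw -> prefix_len=0
Fragment 3: offset=2 data="QY" -> buffer=??QY????ERmACdCPkw -> prefix_len=0
Fragment 4: offset=4 data="lAzp" -> buffer=??QYlAzpERmACdCPkw -> prefix_len=0
Fragment 5: offset=0 data="eX" -> buffer=eXQYlAzpERmACdCPkw -> prefix_len=18

Answer: 0 0 0 0 18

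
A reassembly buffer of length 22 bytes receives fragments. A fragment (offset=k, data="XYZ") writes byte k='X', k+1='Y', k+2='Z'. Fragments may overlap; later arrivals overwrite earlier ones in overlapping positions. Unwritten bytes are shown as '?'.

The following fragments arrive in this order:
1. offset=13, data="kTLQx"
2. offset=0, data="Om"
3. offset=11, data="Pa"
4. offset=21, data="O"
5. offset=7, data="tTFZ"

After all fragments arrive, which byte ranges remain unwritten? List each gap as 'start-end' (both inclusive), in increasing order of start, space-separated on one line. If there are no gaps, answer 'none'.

Fragment 1: offset=13 len=5
Fragment 2: offset=0 len=2
Fragment 3: offset=11 len=2
Fragment 4: offset=21 len=1
Fragment 5: offset=7 len=4
Gaps: 2-6 18-20

Answer: 2-6 18-20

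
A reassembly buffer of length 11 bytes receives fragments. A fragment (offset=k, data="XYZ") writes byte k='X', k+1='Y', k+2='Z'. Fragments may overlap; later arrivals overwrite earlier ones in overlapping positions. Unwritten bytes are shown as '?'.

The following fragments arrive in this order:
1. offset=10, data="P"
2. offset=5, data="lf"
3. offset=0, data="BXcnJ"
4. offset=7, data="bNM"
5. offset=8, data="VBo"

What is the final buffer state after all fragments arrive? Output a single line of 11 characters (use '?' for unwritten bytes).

Answer: BXcnJlfbVBo

Derivation:
Fragment 1: offset=10 data="P" -> buffer=??????????P
Fragment 2: offset=5 data="lf" -> buffer=?????lf???P
Fragment 3: offset=0 data="BXcnJ" -> buffer=BXcnJlf???P
Fragment 4: offset=7 data="bNM" -> buffer=BXcnJlfbNMP
Fragment 5: offset=8 data="VBo" -> buffer=BXcnJlfbVBo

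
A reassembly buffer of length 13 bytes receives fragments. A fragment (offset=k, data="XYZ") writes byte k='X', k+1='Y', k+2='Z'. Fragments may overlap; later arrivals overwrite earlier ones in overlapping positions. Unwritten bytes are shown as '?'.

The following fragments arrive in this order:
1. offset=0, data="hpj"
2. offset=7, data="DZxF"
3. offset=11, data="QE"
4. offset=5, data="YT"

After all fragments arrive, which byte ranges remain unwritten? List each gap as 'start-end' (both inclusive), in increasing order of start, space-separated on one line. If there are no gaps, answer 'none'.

Answer: 3-4

Derivation:
Fragment 1: offset=0 len=3
Fragment 2: offset=7 len=4
Fragment 3: offset=11 len=2
Fragment 4: offset=5 len=2
Gaps: 3-4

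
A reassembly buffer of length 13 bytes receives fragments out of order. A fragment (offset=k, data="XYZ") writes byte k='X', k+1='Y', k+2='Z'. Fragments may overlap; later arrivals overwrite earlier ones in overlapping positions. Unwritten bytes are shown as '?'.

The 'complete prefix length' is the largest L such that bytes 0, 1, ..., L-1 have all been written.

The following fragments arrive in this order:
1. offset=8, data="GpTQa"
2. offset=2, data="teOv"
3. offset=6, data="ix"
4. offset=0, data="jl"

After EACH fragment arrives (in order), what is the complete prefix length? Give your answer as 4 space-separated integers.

Fragment 1: offset=8 data="GpTQa" -> buffer=????????GpTQa -> prefix_len=0
Fragment 2: offset=2 data="teOv" -> buffer=??teOv??GpTQa -> prefix_len=0
Fragment 3: offset=6 data="ix" -> buffer=??teOvixGpTQa -> prefix_len=0
Fragment 4: offset=0 data="jl" -> buffer=jlteOvixGpTQa -> prefix_len=13

Answer: 0 0 0 13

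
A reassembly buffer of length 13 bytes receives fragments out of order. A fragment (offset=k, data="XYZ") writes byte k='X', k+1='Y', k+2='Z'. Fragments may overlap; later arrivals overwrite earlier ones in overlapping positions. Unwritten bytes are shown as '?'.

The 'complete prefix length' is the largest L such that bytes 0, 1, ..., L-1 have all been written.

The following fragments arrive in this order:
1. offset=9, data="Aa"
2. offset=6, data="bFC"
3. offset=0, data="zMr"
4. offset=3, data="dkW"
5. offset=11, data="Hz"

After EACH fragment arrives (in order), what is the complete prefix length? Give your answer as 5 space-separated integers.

Fragment 1: offset=9 data="Aa" -> buffer=?????????Aa?? -> prefix_len=0
Fragment 2: offset=6 data="bFC" -> buffer=??????bFCAa?? -> prefix_len=0
Fragment 3: offset=0 data="zMr" -> buffer=zMr???bFCAa?? -> prefix_len=3
Fragment 4: offset=3 data="dkW" -> buffer=zMrdkWbFCAa?? -> prefix_len=11
Fragment 5: offset=11 data="Hz" -> buffer=zMrdkWbFCAaHz -> prefix_len=13

Answer: 0 0 3 11 13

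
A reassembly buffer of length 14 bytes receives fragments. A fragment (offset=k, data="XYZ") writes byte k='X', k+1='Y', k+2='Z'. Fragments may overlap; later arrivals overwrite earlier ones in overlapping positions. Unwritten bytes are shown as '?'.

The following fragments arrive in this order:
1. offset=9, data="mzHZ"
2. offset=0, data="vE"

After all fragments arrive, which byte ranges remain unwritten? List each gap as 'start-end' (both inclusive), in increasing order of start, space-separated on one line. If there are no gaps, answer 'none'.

Answer: 2-8 13-13

Derivation:
Fragment 1: offset=9 len=4
Fragment 2: offset=0 len=2
Gaps: 2-8 13-13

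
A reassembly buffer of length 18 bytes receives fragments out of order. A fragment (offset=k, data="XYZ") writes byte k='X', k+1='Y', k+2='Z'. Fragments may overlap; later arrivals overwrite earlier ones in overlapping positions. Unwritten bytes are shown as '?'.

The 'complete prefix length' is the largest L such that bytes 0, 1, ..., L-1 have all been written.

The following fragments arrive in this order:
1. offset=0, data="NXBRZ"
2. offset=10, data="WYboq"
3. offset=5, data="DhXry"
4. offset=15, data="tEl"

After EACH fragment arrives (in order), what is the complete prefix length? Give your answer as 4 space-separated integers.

Fragment 1: offset=0 data="NXBRZ" -> buffer=NXBRZ????????????? -> prefix_len=5
Fragment 2: offset=10 data="WYboq" -> buffer=NXBRZ?????WYboq??? -> prefix_len=5
Fragment 3: offset=5 data="DhXry" -> buffer=NXBRZDhXryWYboq??? -> prefix_len=15
Fragment 4: offset=15 data="tEl" -> buffer=NXBRZDhXryWYboqtEl -> prefix_len=18

Answer: 5 5 15 18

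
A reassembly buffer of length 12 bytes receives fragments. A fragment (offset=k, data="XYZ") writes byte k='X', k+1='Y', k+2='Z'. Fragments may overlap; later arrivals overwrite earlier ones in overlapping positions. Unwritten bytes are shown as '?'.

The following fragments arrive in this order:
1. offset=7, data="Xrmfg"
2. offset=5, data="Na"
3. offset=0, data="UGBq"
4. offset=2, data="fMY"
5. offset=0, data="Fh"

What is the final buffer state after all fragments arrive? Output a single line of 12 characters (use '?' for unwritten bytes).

Answer: FhfMYNaXrmfg

Derivation:
Fragment 1: offset=7 data="Xrmfg" -> buffer=???????Xrmfg
Fragment 2: offset=5 data="Na" -> buffer=?????NaXrmfg
Fragment 3: offset=0 data="UGBq" -> buffer=UGBq?NaXrmfg
Fragment 4: offset=2 data="fMY" -> buffer=UGfMYNaXrmfg
Fragment 5: offset=0 data="Fh" -> buffer=FhfMYNaXrmfg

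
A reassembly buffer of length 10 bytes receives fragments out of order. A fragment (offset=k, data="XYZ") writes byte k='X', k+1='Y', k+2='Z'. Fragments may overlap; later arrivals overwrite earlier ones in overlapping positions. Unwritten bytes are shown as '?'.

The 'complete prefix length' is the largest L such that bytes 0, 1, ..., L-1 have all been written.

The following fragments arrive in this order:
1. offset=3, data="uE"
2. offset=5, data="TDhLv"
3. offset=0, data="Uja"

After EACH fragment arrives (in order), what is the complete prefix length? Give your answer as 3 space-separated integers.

Fragment 1: offset=3 data="uE" -> buffer=???uE????? -> prefix_len=0
Fragment 2: offset=5 data="TDhLv" -> buffer=???uETDhLv -> prefix_len=0
Fragment 3: offset=0 data="Uja" -> buffer=UjauETDhLv -> prefix_len=10

Answer: 0 0 10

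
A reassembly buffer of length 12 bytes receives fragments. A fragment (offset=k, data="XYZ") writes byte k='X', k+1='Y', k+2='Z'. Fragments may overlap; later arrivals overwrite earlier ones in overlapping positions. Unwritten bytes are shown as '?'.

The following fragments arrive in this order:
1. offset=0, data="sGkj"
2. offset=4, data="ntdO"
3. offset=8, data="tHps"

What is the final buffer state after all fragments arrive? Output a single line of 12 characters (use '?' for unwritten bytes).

Fragment 1: offset=0 data="sGkj" -> buffer=sGkj????????
Fragment 2: offset=4 data="ntdO" -> buffer=sGkjntdO????
Fragment 3: offset=8 data="tHps" -> buffer=sGkjntdOtHps

Answer: sGkjntdOtHps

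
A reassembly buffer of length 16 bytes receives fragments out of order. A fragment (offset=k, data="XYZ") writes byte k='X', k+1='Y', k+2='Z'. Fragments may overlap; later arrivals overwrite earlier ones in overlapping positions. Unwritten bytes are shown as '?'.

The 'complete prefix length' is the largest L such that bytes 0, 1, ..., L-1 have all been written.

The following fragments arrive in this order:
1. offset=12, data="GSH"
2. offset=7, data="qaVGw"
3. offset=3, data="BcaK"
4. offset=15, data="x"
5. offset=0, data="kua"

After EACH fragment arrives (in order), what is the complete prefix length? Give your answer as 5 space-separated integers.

Fragment 1: offset=12 data="GSH" -> buffer=????????????GSH? -> prefix_len=0
Fragment 2: offset=7 data="qaVGw" -> buffer=???????qaVGwGSH? -> prefix_len=0
Fragment 3: offset=3 data="BcaK" -> buffer=???BcaKqaVGwGSH? -> prefix_len=0
Fragment 4: offset=15 data="x" -> buffer=???BcaKqaVGwGSHx -> prefix_len=0
Fragment 5: offset=0 data="kua" -> buffer=kuaBcaKqaVGwGSHx -> prefix_len=16

Answer: 0 0 0 0 16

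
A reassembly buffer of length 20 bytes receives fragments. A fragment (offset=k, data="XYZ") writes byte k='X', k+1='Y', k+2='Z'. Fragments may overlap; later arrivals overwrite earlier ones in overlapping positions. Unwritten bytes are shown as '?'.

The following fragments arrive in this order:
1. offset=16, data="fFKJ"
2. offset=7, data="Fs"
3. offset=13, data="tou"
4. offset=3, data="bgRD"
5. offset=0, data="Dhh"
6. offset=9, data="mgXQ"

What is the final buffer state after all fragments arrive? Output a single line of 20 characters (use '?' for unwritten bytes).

Fragment 1: offset=16 data="fFKJ" -> buffer=????????????????fFKJ
Fragment 2: offset=7 data="Fs" -> buffer=???????Fs???????fFKJ
Fragment 3: offset=13 data="tou" -> buffer=???????Fs????toufFKJ
Fragment 4: offset=3 data="bgRD" -> buffer=???bgRDFs????toufFKJ
Fragment 5: offset=0 data="Dhh" -> buffer=DhhbgRDFs????toufFKJ
Fragment 6: offset=9 data="mgXQ" -> buffer=DhhbgRDFsmgXQtoufFKJ

Answer: DhhbgRDFsmgXQtoufFKJ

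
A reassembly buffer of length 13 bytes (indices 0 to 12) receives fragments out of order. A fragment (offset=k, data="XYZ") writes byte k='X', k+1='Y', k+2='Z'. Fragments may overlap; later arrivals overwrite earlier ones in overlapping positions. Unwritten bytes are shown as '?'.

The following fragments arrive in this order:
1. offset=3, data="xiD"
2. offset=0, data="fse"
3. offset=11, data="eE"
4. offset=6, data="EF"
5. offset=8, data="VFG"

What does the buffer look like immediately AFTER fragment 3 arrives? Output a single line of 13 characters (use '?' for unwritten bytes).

Answer: fsexiD?????eE

Derivation:
Fragment 1: offset=3 data="xiD" -> buffer=???xiD???????
Fragment 2: offset=0 data="fse" -> buffer=fsexiD???????
Fragment 3: offset=11 data="eE" -> buffer=fsexiD?????eE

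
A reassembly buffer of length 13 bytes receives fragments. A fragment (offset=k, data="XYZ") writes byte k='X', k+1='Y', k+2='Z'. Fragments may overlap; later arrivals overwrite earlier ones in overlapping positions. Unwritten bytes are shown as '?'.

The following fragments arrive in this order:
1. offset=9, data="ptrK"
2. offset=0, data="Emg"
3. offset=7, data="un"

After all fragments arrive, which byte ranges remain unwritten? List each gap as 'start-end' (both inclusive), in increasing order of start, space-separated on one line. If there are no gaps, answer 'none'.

Fragment 1: offset=9 len=4
Fragment 2: offset=0 len=3
Fragment 3: offset=7 len=2
Gaps: 3-6

Answer: 3-6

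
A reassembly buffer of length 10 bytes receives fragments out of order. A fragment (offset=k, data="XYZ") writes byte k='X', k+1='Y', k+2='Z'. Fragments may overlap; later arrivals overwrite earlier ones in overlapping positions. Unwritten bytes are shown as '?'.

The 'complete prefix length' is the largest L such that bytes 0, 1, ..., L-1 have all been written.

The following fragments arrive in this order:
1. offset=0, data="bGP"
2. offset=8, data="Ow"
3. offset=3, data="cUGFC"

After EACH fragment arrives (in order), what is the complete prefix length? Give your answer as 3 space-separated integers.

Answer: 3 3 10

Derivation:
Fragment 1: offset=0 data="bGP" -> buffer=bGP??????? -> prefix_len=3
Fragment 2: offset=8 data="Ow" -> buffer=bGP?????Ow -> prefix_len=3
Fragment 3: offset=3 data="cUGFC" -> buffer=bGPcUGFCOw -> prefix_len=10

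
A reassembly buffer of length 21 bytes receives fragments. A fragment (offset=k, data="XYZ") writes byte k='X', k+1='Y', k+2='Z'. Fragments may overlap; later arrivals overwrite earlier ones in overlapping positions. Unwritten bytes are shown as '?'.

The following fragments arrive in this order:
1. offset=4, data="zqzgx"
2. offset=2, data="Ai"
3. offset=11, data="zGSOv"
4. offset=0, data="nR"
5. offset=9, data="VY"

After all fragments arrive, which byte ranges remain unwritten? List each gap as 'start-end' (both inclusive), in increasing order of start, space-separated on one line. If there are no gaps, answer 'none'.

Fragment 1: offset=4 len=5
Fragment 2: offset=2 len=2
Fragment 3: offset=11 len=5
Fragment 4: offset=0 len=2
Fragment 5: offset=9 len=2
Gaps: 16-20

Answer: 16-20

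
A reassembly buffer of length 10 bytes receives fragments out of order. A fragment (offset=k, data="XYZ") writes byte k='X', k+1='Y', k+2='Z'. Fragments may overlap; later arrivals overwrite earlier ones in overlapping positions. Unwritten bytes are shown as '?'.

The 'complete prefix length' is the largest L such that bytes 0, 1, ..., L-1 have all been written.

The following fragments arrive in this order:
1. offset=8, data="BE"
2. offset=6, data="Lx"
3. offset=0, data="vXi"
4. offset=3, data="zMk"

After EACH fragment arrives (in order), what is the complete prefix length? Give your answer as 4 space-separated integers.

Fragment 1: offset=8 data="BE" -> buffer=????????BE -> prefix_len=0
Fragment 2: offset=6 data="Lx" -> buffer=??????LxBE -> prefix_len=0
Fragment 3: offset=0 data="vXi" -> buffer=vXi???LxBE -> prefix_len=3
Fragment 4: offset=3 data="zMk" -> buffer=vXizMkLxBE -> prefix_len=10

Answer: 0 0 3 10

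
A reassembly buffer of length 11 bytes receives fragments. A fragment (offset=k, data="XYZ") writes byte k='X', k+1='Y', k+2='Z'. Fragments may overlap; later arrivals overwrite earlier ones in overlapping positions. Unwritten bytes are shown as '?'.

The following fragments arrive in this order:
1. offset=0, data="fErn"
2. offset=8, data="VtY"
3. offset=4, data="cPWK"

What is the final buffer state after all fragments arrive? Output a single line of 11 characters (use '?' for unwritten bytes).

Answer: fErncPWKVtY

Derivation:
Fragment 1: offset=0 data="fErn" -> buffer=fErn???????
Fragment 2: offset=8 data="VtY" -> buffer=fErn????VtY
Fragment 3: offset=4 data="cPWK" -> buffer=fErncPWKVtY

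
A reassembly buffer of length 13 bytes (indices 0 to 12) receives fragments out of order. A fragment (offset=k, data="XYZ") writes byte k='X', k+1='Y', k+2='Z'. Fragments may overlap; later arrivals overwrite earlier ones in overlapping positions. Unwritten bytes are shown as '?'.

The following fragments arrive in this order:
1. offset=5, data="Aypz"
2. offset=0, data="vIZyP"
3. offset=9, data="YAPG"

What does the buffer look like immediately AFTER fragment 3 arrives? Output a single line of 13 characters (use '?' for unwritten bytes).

Answer: vIZyPAypzYAPG

Derivation:
Fragment 1: offset=5 data="Aypz" -> buffer=?????Aypz????
Fragment 2: offset=0 data="vIZyP" -> buffer=vIZyPAypz????
Fragment 3: offset=9 data="YAPG" -> buffer=vIZyPAypzYAPG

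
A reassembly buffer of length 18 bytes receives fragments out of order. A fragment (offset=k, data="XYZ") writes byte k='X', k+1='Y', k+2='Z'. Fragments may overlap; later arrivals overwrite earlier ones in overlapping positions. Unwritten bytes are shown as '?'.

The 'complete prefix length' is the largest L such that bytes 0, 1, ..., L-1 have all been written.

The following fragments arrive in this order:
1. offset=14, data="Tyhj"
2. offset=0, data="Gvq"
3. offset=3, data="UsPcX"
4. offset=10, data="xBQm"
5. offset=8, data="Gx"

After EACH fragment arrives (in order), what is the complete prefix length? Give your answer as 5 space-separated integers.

Fragment 1: offset=14 data="Tyhj" -> buffer=??????????????Tyhj -> prefix_len=0
Fragment 2: offset=0 data="Gvq" -> buffer=Gvq???????????Tyhj -> prefix_len=3
Fragment 3: offset=3 data="UsPcX" -> buffer=GvqUsPcX??????Tyhj -> prefix_len=8
Fragment 4: offset=10 data="xBQm" -> buffer=GvqUsPcX??xBQmTyhj -> prefix_len=8
Fragment 5: offset=8 data="Gx" -> buffer=GvqUsPcXGxxBQmTyhj -> prefix_len=18

Answer: 0 3 8 8 18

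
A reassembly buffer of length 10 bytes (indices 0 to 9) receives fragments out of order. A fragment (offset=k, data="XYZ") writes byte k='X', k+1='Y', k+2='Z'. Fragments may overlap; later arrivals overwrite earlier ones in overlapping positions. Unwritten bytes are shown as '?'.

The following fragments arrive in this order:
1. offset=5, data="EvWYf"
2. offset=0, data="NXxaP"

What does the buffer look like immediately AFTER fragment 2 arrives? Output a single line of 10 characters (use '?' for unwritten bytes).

Answer: NXxaPEvWYf

Derivation:
Fragment 1: offset=5 data="EvWYf" -> buffer=?????EvWYf
Fragment 2: offset=0 data="NXxaP" -> buffer=NXxaPEvWYf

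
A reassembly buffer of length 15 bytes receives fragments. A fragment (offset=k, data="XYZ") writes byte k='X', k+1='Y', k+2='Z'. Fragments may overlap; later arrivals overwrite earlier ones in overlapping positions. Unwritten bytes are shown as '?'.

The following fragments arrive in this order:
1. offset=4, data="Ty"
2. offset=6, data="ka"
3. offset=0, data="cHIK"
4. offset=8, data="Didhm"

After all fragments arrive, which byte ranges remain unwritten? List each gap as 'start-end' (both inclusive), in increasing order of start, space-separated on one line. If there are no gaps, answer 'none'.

Fragment 1: offset=4 len=2
Fragment 2: offset=6 len=2
Fragment 3: offset=0 len=4
Fragment 4: offset=8 len=5
Gaps: 13-14

Answer: 13-14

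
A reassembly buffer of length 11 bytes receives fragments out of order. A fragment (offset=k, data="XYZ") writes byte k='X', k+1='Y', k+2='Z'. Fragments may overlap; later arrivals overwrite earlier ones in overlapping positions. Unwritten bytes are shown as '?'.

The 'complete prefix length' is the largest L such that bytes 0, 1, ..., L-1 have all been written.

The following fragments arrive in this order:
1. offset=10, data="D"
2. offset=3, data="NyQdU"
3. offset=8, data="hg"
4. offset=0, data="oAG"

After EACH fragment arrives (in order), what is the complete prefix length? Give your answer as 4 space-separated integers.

Answer: 0 0 0 11

Derivation:
Fragment 1: offset=10 data="D" -> buffer=??????????D -> prefix_len=0
Fragment 2: offset=3 data="NyQdU" -> buffer=???NyQdU??D -> prefix_len=0
Fragment 3: offset=8 data="hg" -> buffer=???NyQdUhgD -> prefix_len=0
Fragment 4: offset=0 data="oAG" -> buffer=oAGNyQdUhgD -> prefix_len=11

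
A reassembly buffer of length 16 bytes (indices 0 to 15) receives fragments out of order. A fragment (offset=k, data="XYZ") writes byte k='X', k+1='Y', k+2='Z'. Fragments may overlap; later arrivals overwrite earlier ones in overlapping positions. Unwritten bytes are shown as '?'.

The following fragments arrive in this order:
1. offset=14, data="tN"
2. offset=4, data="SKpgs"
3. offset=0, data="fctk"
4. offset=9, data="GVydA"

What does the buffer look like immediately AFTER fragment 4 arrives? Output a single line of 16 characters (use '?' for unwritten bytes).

Answer: fctkSKpgsGVydAtN

Derivation:
Fragment 1: offset=14 data="tN" -> buffer=??????????????tN
Fragment 2: offset=4 data="SKpgs" -> buffer=????SKpgs?????tN
Fragment 3: offset=0 data="fctk" -> buffer=fctkSKpgs?????tN
Fragment 4: offset=9 data="GVydA" -> buffer=fctkSKpgsGVydAtN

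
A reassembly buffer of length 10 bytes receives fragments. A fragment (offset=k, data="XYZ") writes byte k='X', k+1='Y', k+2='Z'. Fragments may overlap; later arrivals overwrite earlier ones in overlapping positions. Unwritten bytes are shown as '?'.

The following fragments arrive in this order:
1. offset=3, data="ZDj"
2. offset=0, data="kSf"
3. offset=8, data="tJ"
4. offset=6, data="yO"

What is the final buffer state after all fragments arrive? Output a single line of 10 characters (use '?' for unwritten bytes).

Answer: kSfZDjyOtJ

Derivation:
Fragment 1: offset=3 data="ZDj" -> buffer=???ZDj????
Fragment 2: offset=0 data="kSf" -> buffer=kSfZDj????
Fragment 3: offset=8 data="tJ" -> buffer=kSfZDj??tJ
Fragment 4: offset=6 data="yO" -> buffer=kSfZDjyOtJ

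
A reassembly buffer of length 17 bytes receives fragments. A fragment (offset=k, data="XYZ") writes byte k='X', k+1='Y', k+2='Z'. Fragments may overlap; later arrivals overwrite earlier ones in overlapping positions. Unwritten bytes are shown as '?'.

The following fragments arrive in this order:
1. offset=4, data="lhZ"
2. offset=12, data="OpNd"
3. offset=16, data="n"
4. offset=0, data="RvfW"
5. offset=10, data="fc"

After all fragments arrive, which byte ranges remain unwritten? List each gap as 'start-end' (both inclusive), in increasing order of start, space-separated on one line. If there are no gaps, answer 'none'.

Answer: 7-9

Derivation:
Fragment 1: offset=4 len=3
Fragment 2: offset=12 len=4
Fragment 3: offset=16 len=1
Fragment 4: offset=0 len=4
Fragment 5: offset=10 len=2
Gaps: 7-9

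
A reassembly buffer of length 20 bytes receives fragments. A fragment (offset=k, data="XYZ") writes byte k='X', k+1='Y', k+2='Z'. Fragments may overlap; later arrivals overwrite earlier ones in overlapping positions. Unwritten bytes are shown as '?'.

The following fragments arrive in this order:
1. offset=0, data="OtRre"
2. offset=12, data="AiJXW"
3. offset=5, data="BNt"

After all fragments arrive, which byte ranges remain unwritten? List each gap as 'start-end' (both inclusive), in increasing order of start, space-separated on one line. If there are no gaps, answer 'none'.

Fragment 1: offset=0 len=5
Fragment 2: offset=12 len=5
Fragment 3: offset=5 len=3
Gaps: 8-11 17-19

Answer: 8-11 17-19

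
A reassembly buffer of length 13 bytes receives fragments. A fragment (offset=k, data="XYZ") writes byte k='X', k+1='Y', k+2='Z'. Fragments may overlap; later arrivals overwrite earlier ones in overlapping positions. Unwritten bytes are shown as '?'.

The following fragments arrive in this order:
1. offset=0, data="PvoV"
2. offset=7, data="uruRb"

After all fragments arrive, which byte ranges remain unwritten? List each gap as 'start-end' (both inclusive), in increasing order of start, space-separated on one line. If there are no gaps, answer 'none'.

Answer: 4-6 12-12

Derivation:
Fragment 1: offset=0 len=4
Fragment 2: offset=7 len=5
Gaps: 4-6 12-12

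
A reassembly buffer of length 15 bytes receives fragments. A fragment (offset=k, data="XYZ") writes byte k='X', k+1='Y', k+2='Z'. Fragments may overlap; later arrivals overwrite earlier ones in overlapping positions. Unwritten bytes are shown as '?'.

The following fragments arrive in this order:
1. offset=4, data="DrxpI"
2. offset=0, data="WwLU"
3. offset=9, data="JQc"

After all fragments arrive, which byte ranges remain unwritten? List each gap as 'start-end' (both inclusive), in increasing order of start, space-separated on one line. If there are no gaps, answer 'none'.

Fragment 1: offset=4 len=5
Fragment 2: offset=0 len=4
Fragment 3: offset=9 len=3
Gaps: 12-14

Answer: 12-14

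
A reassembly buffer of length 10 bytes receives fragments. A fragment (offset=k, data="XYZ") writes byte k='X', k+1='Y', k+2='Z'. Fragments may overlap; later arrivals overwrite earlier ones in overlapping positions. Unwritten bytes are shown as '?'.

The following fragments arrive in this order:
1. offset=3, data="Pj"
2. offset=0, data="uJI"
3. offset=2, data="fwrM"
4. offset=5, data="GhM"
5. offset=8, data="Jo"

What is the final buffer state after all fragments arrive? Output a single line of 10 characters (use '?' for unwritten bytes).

Fragment 1: offset=3 data="Pj" -> buffer=???Pj?????
Fragment 2: offset=0 data="uJI" -> buffer=uJIPj?????
Fragment 3: offset=2 data="fwrM" -> buffer=uJfwrM????
Fragment 4: offset=5 data="GhM" -> buffer=uJfwrGhM??
Fragment 5: offset=8 data="Jo" -> buffer=uJfwrGhMJo

Answer: uJfwrGhMJo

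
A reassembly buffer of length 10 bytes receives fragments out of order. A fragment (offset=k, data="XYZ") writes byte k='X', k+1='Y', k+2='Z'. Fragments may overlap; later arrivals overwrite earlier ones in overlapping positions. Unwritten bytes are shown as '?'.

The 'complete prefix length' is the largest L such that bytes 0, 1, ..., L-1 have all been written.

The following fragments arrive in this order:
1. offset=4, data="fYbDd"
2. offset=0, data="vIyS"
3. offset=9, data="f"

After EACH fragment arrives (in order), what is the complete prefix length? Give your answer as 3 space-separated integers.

Answer: 0 9 10

Derivation:
Fragment 1: offset=4 data="fYbDd" -> buffer=????fYbDd? -> prefix_len=0
Fragment 2: offset=0 data="vIyS" -> buffer=vIySfYbDd? -> prefix_len=9
Fragment 3: offset=9 data="f" -> buffer=vIySfYbDdf -> prefix_len=10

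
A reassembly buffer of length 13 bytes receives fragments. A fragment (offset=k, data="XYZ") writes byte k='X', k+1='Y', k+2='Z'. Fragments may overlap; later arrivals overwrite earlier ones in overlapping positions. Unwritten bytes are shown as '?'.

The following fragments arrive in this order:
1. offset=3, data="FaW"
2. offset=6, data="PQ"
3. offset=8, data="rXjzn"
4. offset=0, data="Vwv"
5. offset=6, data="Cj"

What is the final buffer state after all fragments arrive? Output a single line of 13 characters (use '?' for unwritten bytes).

Fragment 1: offset=3 data="FaW" -> buffer=???FaW???????
Fragment 2: offset=6 data="PQ" -> buffer=???FaWPQ?????
Fragment 3: offset=8 data="rXjzn" -> buffer=???FaWPQrXjzn
Fragment 4: offset=0 data="Vwv" -> buffer=VwvFaWPQrXjzn
Fragment 5: offset=6 data="Cj" -> buffer=VwvFaWCjrXjzn

Answer: VwvFaWCjrXjzn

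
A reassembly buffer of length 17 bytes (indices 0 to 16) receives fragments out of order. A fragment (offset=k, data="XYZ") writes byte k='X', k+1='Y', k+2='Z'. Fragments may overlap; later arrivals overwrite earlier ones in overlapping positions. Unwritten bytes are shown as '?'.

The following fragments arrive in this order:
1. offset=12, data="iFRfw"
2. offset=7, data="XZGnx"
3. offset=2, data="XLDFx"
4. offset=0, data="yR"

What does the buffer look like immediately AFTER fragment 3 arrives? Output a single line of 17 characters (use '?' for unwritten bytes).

Fragment 1: offset=12 data="iFRfw" -> buffer=????????????iFRfw
Fragment 2: offset=7 data="XZGnx" -> buffer=???????XZGnxiFRfw
Fragment 3: offset=2 data="XLDFx" -> buffer=??XLDFxXZGnxiFRfw

Answer: ??XLDFxXZGnxiFRfw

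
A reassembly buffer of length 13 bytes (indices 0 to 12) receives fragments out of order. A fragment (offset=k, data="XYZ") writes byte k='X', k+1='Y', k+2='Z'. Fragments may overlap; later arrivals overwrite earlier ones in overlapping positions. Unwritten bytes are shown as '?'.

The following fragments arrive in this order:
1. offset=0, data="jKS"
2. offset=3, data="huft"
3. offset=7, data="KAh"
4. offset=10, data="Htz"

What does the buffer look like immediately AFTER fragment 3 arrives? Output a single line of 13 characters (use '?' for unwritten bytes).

Answer: jKShuftKAh???

Derivation:
Fragment 1: offset=0 data="jKS" -> buffer=jKS??????????
Fragment 2: offset=3 data="huft" -> buffer=jKShuft??????
Fragment 3: offset=7 data="KAh" -> buffer=jKShuftKAh???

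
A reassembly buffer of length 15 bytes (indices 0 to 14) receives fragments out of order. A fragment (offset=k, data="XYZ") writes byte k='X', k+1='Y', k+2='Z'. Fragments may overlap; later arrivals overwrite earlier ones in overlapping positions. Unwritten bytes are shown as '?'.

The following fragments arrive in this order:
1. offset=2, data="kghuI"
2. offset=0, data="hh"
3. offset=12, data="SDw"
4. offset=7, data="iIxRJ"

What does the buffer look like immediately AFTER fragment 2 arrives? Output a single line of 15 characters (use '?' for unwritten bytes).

Answer: hhkghuI????????

Derivation:
Fragment 1: offset=2 data="kghuI" -> buffer=??kghuI????????
Fragment 2: offset=0 data="hh" -> buffer=hhkghuI????????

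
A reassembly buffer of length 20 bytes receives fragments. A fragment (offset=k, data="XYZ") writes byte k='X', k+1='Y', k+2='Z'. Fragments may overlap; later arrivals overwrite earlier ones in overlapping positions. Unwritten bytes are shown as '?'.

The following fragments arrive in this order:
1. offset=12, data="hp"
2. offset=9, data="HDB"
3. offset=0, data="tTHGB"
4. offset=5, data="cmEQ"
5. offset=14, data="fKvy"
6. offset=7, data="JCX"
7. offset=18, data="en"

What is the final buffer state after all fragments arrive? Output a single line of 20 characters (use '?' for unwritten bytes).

Fragment 1: offset=12 data="hp" -> buffer=????????????hp??????
Fragment 2: offset=9 data="HDB" -> buffer=?????????HDBhp??????
Fragment 3: offset=0 data="tTHGB" -> buffer=tTHGB????HDBhp??????
Fragment 4: offset=5 data="cmEQ" -> buffer=tTHGBcmEQHDBhp??????
Fragment 5: offset=14 data="fKvy" -> buffer=tTHGBcmEQHDBhpfKvy??
Fragment 6: offset=7 data="JCX" -> buffer=tTHGBcmJCXDBhpfKvy??
Fragment 7: offset=18 data="en" -> buffer=tTHGBcmJCXDBhpfKvyen

Answer: tTHGBcmJCXDBhpfKvyen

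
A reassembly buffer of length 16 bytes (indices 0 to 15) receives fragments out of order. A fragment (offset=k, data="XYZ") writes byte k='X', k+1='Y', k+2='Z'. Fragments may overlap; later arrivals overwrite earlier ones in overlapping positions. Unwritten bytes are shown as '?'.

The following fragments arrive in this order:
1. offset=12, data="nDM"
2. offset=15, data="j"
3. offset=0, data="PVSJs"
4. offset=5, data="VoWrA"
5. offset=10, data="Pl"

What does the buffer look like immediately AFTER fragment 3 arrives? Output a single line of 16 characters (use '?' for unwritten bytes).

Answer: PVSJs???????nDMj

Derivation:
Fragment 1: offset=12 data="nDM" -> buffer=????????????nDM?
Fragment 2: offset=15 data="j" -> buffer=????????????nDMj
Fragment 3: offset=0 data="PVSJs" -> buffer=PVSJs???????nDMj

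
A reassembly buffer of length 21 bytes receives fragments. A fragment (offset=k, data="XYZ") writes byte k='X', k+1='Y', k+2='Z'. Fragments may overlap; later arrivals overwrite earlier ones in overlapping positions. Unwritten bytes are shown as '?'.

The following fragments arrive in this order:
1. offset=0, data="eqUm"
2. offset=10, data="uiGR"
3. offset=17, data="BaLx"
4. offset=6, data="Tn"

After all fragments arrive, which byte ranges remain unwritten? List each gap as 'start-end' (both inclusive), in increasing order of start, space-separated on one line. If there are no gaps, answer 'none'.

Answer: 4-5 8-9 14-16

Derivation:
Fragment 1: offset=0 len=4
Fragment 2: offset=10 len=4
Fragment 3: offset=17 len=4
Fragment 4: offset=6 len=2
Gaps: 4-5 8-9 14-16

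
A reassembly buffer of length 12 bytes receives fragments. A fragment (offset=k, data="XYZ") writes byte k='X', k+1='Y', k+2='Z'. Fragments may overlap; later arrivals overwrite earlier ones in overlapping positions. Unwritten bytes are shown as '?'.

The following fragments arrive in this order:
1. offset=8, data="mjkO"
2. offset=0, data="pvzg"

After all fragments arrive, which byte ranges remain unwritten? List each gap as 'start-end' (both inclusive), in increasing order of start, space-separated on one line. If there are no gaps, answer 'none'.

Answer: 4-7

Derivation:
Fragment 1: offset=8 len=4
Fragment 2: offset=0 len=4
Gaps: 4-7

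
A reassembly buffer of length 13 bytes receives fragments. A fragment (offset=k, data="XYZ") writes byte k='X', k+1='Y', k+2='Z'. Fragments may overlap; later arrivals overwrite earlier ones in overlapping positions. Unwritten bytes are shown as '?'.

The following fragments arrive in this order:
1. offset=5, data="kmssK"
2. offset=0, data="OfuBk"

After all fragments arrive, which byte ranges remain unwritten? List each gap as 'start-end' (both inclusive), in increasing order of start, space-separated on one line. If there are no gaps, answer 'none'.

Answer: 10-12

Derivation:
Fragment 1: offset=5 len=5
Fragment 2: offset=0 len=5
Gaps: 10-12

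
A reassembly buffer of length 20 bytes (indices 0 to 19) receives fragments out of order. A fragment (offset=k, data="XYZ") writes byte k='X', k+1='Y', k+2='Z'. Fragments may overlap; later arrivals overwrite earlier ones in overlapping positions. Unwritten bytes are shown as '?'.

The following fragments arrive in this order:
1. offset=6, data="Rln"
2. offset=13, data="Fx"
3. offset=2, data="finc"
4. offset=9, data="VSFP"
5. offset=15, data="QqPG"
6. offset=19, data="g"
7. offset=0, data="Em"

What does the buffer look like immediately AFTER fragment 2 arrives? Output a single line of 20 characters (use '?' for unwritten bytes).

Fragment 1: offset=6 data="Rln" -> buffer=??????Rln???????????
Fragment 2: offset=13 data="Fx" -> buffer=??????Rln????Fx?????

Answer: ??????Rln????Fx?????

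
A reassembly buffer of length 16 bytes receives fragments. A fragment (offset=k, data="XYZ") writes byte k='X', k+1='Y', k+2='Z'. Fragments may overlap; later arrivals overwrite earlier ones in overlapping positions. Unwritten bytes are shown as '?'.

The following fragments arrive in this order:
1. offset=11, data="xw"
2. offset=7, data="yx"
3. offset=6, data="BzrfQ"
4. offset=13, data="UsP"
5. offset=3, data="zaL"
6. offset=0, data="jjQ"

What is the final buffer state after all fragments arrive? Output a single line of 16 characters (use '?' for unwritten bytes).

Answer: jjQzaLBzrfQxwUsP

Derivation:
Fragment 1: offset=11 data="xw" -> buffer=???????????xw???
Fragment 2: offset=7 data="yx" -> buffer=???????yx??xw???
Fragment 3: offset=6 data="BzrfQ" -> buffer=??????BzrfQxw???
Fragment 4: offset=13 data="UsP" -> buffer=??????BzrfQxwUsP
Fragment 5: offset=3 data="zaL" -> buffer=???zaLBzrfQxwUsP
Fragment 6: offset=0 data="jjQ" -> buffer=jjQzaLBzrfQxwUsP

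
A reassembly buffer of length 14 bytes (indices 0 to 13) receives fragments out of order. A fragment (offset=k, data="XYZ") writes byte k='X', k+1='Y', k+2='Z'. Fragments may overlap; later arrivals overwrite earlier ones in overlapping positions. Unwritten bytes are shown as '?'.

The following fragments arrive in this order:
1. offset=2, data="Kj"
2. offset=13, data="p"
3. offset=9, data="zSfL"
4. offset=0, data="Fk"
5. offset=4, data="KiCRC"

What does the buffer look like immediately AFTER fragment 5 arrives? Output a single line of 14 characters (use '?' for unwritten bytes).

Fragment 1: offset=2 data="Kj" -> buffer=??Kj??????????
Fragment 2: offset=13 data="p" -> buffer=??Kj?????????p
Fragment 3: offset=9 data="zSfL" -> buffer=??Kj?????zSfLp
Fragment 4: offset=0 data="Fk" -> buffer=FkKj?????zSfLp
Fragment 5: offset=4 data="KiCRC" -> buffer=FkKjKiCRCzSfLp

Answer: FkKjKiCRCzSfLp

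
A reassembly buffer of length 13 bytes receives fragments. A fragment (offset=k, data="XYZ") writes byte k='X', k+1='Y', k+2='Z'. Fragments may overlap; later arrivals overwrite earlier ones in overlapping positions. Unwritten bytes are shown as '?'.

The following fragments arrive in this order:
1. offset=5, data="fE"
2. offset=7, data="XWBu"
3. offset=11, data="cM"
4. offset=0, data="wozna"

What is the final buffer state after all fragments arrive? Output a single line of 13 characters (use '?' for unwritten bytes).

Fragment 1: offset=5 data="fE" -> buffer=?????fE??????
Fragment 2: offset=7 data="XWBu" -> buffer=?????fEXWBu??
Fragment 3: offset=11 data="cM" -> buffer=?????fEXWBucM
Fragment 4: offset=0 data="wozna" -> buffer=woznafEXWBucM

Answer: woznafEXWBucM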